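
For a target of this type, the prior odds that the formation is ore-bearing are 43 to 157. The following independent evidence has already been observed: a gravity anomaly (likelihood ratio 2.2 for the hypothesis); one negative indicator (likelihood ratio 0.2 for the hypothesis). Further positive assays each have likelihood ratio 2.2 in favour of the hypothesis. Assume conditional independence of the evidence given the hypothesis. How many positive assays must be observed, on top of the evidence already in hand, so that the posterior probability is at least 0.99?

Prior odds = 43/157.
Combined Bayes factor of the evidence already in hand = 2.2 × 0.2 = 0.44.
Odds after that evidence = (43/157) × 0.44 = 473/3925.
Target odds = 0.99/0.01 = 99.
Need 2.2ⁿ ≥ 99 ÷ (473/3925) = 35325/43.
2.2⁸ = 214358881/390625 falls short of 35325/43 but 2.2⁹ ≈1207.27 reaches it, so n = 9.

9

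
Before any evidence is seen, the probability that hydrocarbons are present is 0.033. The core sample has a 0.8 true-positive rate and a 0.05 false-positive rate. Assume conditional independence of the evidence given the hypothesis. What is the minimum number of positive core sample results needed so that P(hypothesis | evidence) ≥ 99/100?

3

Prior odds: 0.033 ÷ 0.967 = 33/967.
Likelihood ratio of a positive result = 0.8/0.05 = 16.
Target posterior odds = 0.99/0.01 = 99.
Need (33/967) × 16ⁿ ≥ 99, i.e. 16ⁿ ≥ 2901.
16² = 256 falls short of 2901 but 16³ = 4096 reaches it, so n = 3.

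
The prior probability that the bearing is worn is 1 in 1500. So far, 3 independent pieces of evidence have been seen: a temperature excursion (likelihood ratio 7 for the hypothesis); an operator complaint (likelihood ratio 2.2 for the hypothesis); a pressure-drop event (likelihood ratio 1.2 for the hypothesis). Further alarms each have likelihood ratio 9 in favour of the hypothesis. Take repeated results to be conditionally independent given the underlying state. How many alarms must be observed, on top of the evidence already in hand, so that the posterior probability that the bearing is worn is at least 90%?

Prior odds = (1/1500)/(1499/1500) = 1/1499.
Combined Bayes factor of the evidence already in hand = 7 × 2.2 × 1.2 = 18.48.
Odds after that evidence = (1/1499) × 18.48 = 462/37475.
Target odds = 0.9/0.1 = 9.
Need 9ⁿ ≥ 9 ÷ (462/37475) = 112425/154.
9³ = 729 falls short of 112425/154 but 9⁴ = 6561 reaches it, so n = 4.

4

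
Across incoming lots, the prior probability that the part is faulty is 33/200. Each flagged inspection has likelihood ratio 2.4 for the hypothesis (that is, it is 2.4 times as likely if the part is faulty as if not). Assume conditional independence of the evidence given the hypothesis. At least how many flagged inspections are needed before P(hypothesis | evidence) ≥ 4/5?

Prior odds = 0.165/0.835 = 33/167.
Likelihood ratio per flagged inspection = 2.4.
Target odds: 0.8 ÷ 0.2 = 4.
Need (33/167) × 2.4ⁿ ≥ 4, i.e. 2.4ⁿ ≥ 668/33.
2.4³ = 13.824 falls short of 668/33 but 2.4⁴ = 33.1776 reaches it, so n = 4.

4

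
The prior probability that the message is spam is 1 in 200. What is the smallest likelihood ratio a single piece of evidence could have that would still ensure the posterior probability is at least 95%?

3781

Prior odds = 0.005/0.995 = 1/199.
Target odds = 0.95/0.05 = 19.
Required Bayes factor = 19 ÷ (1/199) = 3781.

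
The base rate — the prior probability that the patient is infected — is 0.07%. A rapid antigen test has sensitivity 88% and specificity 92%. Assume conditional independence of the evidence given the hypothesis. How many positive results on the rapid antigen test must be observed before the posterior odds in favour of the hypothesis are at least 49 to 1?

5

Prior odds: 0.0007 ÷ 0.9993 = 7/9993.
False-positive rate = 1 − 0.92 = 0.08; likelihood ratio of a positive = 0.88/0.08 = 11.
Target odds = 49.
Require 11ⁿ ≥ 49 ÷ (7/9993) = 69951.
11⁴ = 14641 falls short of 69951 but 11⁵ = 161051 reaches it, so n = 5.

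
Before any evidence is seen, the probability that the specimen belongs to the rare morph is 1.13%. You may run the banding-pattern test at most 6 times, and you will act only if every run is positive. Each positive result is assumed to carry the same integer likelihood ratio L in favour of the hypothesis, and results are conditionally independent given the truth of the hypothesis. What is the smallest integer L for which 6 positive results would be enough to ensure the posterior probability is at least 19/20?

Prior odds = 0.0113/0.9887 = 113/9887.
Target odds = 0.95/0.05 = 19.
Need L⁶ ≥ 19 ÷ (113/9887) = 187853/113.
3⁶ = 729 < 187853/113 ≤ 4096 = 4⁶, so L = 4.

4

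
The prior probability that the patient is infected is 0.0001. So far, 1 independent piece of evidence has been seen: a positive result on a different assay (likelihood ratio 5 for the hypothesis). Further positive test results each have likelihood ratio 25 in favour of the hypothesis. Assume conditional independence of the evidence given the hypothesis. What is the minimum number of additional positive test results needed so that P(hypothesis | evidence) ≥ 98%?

4

Prior odds = 0.0001/0.9999 = 1/9999.
Bayes factor of the evidence already in hand = 5.
Odds after that evidence = (1/9999) × 5 = 5/9999.
Target odds = 0.98/0.02 = 49.
Need 25ⁿ ≥ 49 ÷ (5/9999) = 97990.2.
25³ = 15625 falls short of 97990.2 but 25⁴ = 390625 reaches it, so n = 4.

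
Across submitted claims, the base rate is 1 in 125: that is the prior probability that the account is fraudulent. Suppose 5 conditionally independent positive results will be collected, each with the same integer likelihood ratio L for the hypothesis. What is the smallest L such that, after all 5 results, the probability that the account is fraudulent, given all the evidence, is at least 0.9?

Prior odds = 0.008/0.992 = 1/124.
Target odds = 0.9/0.1 = 9.
Need L⁵ ≥ 9 ÷ (1/124) = 1116.
4⁵ = 1024 < 1116 ≤ 3125 = 5⁵, so L = 5.

5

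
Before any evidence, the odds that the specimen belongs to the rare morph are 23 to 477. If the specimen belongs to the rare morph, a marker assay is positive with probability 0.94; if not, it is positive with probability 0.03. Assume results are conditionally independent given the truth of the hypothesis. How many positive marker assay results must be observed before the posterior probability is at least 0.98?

Prior odds = 23/477.
Likelihood ratio of a positive = 0.94/0.03 = 94/3.
Target posterior odds = 0.98/0.02 = 49.
Need (23/477) × (94/3)ⁿ ≥ 49, i.e. (94/3)ⁿ ≥ 23373/23.
(94/3)² = 8836/9 falls short of 23373/23 but (94/3)³ = 830584/27 reaches it, so n = 3.

3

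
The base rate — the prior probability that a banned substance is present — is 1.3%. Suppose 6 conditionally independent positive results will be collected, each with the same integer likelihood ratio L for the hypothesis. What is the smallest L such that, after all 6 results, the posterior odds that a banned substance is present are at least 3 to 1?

3

Prior odds = 0.013/0.987 = 13/987.
Target odds = 3.
Need L⁶ ≥ 3 ÷ (13/987) = 2961/13.
2⁶ = 64 < 2961/13 ≤ 729 = 3⁶, so L = 3.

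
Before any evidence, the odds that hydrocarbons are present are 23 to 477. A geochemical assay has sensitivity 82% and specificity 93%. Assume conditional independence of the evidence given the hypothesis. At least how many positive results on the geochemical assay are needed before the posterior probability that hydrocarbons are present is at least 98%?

3

Prior odds = 23/477.
False-positive rate = 1 − 0.93 = 0.07; likelihood ratio of a positive = 0.82/0.07 = 82/7.
Target odds: 0.98 ÷ 0.02 = 49.
Need (23/477) × (82/7)ⁿ ≥ 49, i.e. (82/7)ⁿ ≥ 23373/23.
(82/7)² = 6724/49 falls short of 23373/23 but (82/7)³ = 551368/343 reaches it, so n = 3.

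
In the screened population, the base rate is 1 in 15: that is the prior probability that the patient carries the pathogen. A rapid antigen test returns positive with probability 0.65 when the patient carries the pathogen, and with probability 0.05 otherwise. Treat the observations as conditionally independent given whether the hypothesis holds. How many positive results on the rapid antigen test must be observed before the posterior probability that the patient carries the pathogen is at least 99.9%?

4

Prior odds = (1/15)/(14/15) = 1/14.
Likelihood ratio of a positive result = 0.65/0.05 = 13.
Target posterior odds = 0.999/0.001 = 999.
Require 13ⁿ ≥ 999 ÷ (1/14) = 13986.
13³ = 2197 falls short of 13986 but 13⁴ = 28561 reaches it, so n = 4.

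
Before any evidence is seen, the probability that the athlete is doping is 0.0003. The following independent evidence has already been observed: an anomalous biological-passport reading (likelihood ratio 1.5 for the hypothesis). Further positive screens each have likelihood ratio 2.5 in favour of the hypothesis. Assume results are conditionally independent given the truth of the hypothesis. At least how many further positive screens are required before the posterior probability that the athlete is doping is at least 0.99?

14

Prior odds = 0.0003/0.9997 = 3/9997.
Bayes factor of the evidence already in hand = 1.5.
Odds after that evidence = (3/9997) × 1.5 = 9/19994.
Target odds = 0.99/0.01 = 99.
Need 2.5ⁿ ≥ 99 ÷ (9/19994) = 219934.
2.5¹³ ≈149012 falls short of 219934 but 2.5¹⁴ ≈372529 reaches it, so n = 14.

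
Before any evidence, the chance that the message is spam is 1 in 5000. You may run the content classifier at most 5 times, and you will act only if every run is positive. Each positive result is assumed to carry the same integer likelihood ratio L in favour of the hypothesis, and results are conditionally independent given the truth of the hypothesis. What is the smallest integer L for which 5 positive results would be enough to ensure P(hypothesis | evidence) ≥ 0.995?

Prior odds = 0.0002/0.9998 = 1/4999.
Target odds = 0.995/0.005 = 199.
Need L⁵ ≥ 199 ÷ (1/4999) = 994801.
15⁵ = 759375 < 994801 ≤ 1048576 = 16⁵, so L = 16.

16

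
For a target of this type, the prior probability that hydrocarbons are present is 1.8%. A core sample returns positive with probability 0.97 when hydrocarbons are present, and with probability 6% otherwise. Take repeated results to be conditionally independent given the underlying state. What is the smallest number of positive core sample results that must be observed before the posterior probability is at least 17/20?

Prior odds: 0.018 ÷ 0.982 = 9/491.
Likelihood ratio of a positive result = 0.97/0.06 = 97/6.
Target posterior odds = 0.85/0.15 = 17/3.
Need (9/491) × (97/6)ⁿ ≥ 17/3, i.e. (97/6)ⁿ ≥ 8347/27.
(97/6)² = 9409/36 falls short of 8347/27 but (97/6)³ = 912673/216 reaches it, so n = 3.

3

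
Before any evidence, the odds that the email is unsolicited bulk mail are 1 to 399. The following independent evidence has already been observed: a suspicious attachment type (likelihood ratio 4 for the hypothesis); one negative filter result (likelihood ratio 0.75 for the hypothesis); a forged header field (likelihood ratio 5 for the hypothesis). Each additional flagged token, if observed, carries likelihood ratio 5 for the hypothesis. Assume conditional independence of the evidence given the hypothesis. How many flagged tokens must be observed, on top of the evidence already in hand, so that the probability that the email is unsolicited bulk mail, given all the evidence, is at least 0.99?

5

Prior odds = 1/399.
Combined Bayes factor of the evidence already in hand = 4 × 0.75 × 5 = 15.
Odds after that evidence = (1/399) × 15 = 5/133.
Target odds = 0.99/0.01 = 99.
Need 5ⁿ ≥ 99 ÷ (5/133) = 2633.4.
5⁴ = 625 falls short of 2633.4 but 5⁵ = 3125 reaches it, so n = 5.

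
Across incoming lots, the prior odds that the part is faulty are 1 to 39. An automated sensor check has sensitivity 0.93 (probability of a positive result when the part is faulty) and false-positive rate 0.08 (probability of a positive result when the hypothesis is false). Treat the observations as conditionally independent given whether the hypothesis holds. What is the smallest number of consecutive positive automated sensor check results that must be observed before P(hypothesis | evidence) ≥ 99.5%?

Prior odds = 1/39.
Likelihood ratio of a positive result = 0.93/0.08 = 11.625.
Target odds: 0.995 ÷ 0.005 = 199.
Require 11.625ⁿ ≥ 199 ÷ (1/39) = 7761.
11.625³ = 804357/512 falls short of 7761 but 11.625⁴ = 74805201/4096 reaches it, so n = 4.

4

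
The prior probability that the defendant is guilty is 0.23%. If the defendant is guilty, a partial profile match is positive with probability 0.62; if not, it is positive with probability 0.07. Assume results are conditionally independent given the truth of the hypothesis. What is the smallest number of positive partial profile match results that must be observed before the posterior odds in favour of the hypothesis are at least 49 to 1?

Prior odds: 0.0023 ÷ 0.9977 = 23/9977.
Likelihood ratio of a positive = 0.62/0.07 = 62/7.
Target odds = 49.
Require (62/7)ⁿ ≥ 49 ÷ (23/9977) = 488873/23.
(62/7)⁴ = 14776336/2401 falls short of 488873/23 but (62/7)⁵ = 916132832/16807 reaches it, so n = 5.

5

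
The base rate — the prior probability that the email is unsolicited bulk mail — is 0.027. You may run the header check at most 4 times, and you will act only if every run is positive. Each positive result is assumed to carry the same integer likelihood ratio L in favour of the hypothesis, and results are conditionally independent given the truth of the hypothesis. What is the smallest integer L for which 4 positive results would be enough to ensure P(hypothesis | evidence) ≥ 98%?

Prior odds = 0.027/0.973 = 27/973.
Target odds = 0.98/0.02 = 49.
Need L⁴ ≥ 49 ÷ (27/973) = 47677/27.
6⁴ = 1296 < 47677/27 ≤ 2401 = 7⁴, so L = 7.

7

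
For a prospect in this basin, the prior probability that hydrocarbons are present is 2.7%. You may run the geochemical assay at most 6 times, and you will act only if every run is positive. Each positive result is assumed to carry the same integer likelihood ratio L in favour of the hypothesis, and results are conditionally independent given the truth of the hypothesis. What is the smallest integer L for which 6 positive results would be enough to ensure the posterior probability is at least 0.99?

4

Prior odds = 0.027/0.973 = 27/973.
Target odds = 0.99/0.01 = 99.
Need L⁶ ≥ 99 ÷ (27/973) = 10703/3.
3⁶ = 729 < 10703/3 ≤ 4096 = 4⁶, so L = 4.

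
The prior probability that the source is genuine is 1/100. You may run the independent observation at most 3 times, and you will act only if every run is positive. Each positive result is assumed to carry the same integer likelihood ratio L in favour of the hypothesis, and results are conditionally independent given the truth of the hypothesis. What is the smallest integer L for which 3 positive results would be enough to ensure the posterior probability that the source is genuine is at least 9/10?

Prior odds = 0.01/0.99 = 1/99.
Target odds = 0.9/0.1 = 9.
Need L³ ≥ 9 ÷ (1/99) = 891.
9³ = 729 < 891 ≤ 1000 = 10³, so L = 10.

10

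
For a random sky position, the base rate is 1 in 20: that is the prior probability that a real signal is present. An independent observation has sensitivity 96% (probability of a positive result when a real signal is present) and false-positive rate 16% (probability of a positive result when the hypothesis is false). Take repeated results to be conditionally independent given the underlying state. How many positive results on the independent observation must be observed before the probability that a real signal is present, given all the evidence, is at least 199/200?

Prior odds: 0.05 ÷ 0.95 = 1/19.
Likelihood ratio of a positive result = 0.96/0.16 = 6.
Target posterior odds = 0.995/0.005 = 199.
Need (1/19) × 6ⁿ ≥ 199, i.e. 6ⁿ ≥ 3781.
6⁴ = 1296 falls short of 3781 but 6⁵ = 7776 reaches it, so n = 5.

5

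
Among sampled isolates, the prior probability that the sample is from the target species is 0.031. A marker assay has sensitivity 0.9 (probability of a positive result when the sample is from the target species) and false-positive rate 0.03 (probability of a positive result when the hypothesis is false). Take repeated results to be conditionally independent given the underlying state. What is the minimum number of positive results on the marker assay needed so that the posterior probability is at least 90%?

2

Prior odds: 0.031 ÷ 0.969 = 31/969.
Likelihood ratio of a positive result = 0.9/0.03 = 30.
Target odds: 0.9 ÷ 0.1 = 9.
Need (31/969) × 30ⁿ ≥ 9, i.e. 30ⁿ ≥ 8721/31.
30¹ = 30 falls short of 8721/31 but 30² = 900 reaches it, so n = 2.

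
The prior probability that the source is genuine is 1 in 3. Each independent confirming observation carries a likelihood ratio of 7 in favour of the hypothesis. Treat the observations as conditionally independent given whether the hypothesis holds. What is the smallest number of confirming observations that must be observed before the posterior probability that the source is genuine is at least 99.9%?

4

Prior odds = (1/3)/(2/3) = 0.5.
Likelihood ratio per confirming observation = 7.
Target odds: 0.999 ÷ 0.001 = 999.
Need 0.5 × 7ⁿ ≥ 999, i.e. 7ⁿ ≥ 1998.
7³ = 343 falls short of 1998 but 7⁴ = 2401 reaches it, so n = 4.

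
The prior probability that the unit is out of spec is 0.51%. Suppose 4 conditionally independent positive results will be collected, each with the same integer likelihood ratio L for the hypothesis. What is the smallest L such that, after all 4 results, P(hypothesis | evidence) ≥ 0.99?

12

Prior odds = 0.0051/0.9949 = 51/9949.
Target odds = 0.99/0.01 = 99.
Need L⁴ ≥ 99 ÷ (51/9949) = 328317/17.
11⁴ = 14641 < 328317/17 ≤ 20736 = 12⁴, so L = 12.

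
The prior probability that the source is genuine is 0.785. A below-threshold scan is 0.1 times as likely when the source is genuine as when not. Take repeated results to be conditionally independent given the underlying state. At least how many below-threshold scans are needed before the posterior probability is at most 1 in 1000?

4

Prior odds: 0.785 ÷ 0.215 = 157/43.
Likelihood ratio per below-threshold scan = 0.1.
Target posterior odds = 0.001/0.999 = 1/999.
Require 0.1ⁿ ≤ 1/999 ÷ (157/43) = 43/156843.
0.1³ = 0.001 is still above 43/156843 but 0.1⁴ = 0.0001 is at or below it, so n = 4.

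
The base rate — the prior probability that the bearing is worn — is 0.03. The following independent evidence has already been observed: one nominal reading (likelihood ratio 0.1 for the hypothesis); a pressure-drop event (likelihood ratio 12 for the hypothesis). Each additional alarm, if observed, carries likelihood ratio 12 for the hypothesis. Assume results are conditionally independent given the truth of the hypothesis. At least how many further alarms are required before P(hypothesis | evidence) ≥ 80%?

Prior odds = 0.03/0.97 = 3/97.
Combined Bayes factor of the evidence already in hand = 0.1 × 12 = 1.2.
Odds after that evidence = (3/97) × 1.2 = 18/485.
Target odds = 0.8/0.2 = 4.
Need 12ⁿ ≥ 4 ÷ (18/485) = 970/9.
12¹ = 12 falls short of 970/9 but 12² = 144 reaches it, so n = 2.

2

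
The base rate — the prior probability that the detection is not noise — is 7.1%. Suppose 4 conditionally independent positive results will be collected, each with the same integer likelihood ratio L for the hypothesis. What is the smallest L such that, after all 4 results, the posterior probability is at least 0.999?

Prior odds = 0.071/0.929 = 71/929.
Target odds = 0.999/0.001 = 999.
Need L⁴ ≥ 999 ÷ (71/929) = 928071/71.
10⁴ = 10000 < 928071/71 ≤ 14641 = 11⁴, so L = 11.

11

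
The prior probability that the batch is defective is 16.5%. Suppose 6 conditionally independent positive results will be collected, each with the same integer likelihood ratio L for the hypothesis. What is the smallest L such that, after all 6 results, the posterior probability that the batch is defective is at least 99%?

Prior odds = 0.165/0.835 = 33/167.
Target odds = 0.99/0.01 = 99.
Need L⁶ ≥ 99 ÷ (33/167) = 501.
2⁶ = 64 < 501 ≤ 729 = 3⁶, so L = 3.

3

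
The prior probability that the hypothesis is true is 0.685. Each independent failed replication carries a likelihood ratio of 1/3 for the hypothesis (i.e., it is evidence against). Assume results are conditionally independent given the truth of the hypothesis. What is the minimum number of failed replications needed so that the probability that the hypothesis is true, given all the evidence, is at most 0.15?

Prior odds = 0.685/0.315 = 137/63.
Likelihood ratio per failed replication = 1/3.
Target odds: 0.15 ÷ 0.85 = 3/17.
Need (137/63) × (1/3)ⁿ ≤ 3/17, i.e. (1/3)ⁿ ≤ 189/2329.
(1/3)² = 1/9 is still above 189/2329 but (1/3)³ = 1/27 is at or below it, so n = 3.

3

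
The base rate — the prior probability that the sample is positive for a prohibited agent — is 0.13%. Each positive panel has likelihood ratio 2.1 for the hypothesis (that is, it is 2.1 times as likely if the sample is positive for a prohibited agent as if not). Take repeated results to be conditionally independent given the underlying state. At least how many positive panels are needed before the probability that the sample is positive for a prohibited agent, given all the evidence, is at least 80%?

11

Prior odds = 0.0013/0.9987 = 13/9987.
Likelihood ratio per positive panel = 2.1.
Target posterior odds = 0.8/0.2 = 4.
Require 2.1ⁿ ≥ 4 ÷ (13/9987) = 39948/13.
2.1¹⁰ ≈1667.99 falls short of 39948/13 but 2.1¹¹ ≈3502.78 reaches it, so n = 11.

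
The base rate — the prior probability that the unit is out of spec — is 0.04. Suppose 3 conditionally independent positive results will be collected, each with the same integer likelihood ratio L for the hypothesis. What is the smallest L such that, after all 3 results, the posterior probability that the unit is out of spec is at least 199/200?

17

Prior odds = 0.04/0.96 = 1/24.
Target odds = 0.995/0.005 = 199.
Need L³ ≥ 199 ÷ (1/24) = 4776.
16³ = 4096 < 4776 ≤ 4913 = 17³, so L = 17.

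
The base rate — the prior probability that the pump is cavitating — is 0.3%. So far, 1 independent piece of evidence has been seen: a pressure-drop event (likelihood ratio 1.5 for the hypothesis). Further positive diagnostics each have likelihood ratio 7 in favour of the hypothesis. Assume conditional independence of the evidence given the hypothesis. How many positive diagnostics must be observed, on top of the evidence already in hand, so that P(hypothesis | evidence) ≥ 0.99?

Prior odds = 0.003/0.997 = 3/997.
Bayes factor of the evidence already in hand = 1.5.
Odds after that evidence = (3/997) × 1.5 = 9/1994.
Target odds = 0.99/0.01 = 99.
Need 7ⁿ ≥ 99 ÷ (9/1994) = 21934.
7⁵ = 16807 falls short of 21934 but 7⁶ = 117649 reaches it, so n = 6.

6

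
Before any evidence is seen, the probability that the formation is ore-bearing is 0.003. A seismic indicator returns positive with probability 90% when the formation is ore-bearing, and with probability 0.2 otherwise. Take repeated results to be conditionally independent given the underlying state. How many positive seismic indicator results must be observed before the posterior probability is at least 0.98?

7

Prior odds = 0.003/0.997 = 3/997.
Likelihood ratio of a positive result = 0.9/0.2 = 4.5.
Target odds: 0.98 ÷ 0.02 = 49.
Need (3/997) × 4.5ⁿ ≥ 49, i.e. 4.5ⁿ ≥ 48853/3.
4.5⁶ = 8303.765625 falls short of 48853/3 but 4.5⁷ = 4782969/128 reaches it, so n = 7.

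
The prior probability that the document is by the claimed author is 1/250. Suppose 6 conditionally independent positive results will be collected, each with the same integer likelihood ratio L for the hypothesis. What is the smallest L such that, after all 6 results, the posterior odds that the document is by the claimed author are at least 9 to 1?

Prior odds = 0.004/0.996 = 1/249.
Target odds = 9.
Need L⁶ ≥ 9 ÷ (1/249) = 2241.
3⁶ = 729 < 2241 ≤ 4096 = 4⁶, so L = 4.

4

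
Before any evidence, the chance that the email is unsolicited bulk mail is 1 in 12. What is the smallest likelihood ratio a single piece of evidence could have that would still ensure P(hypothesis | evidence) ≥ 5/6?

Prior odds = (1/12)/(11/12) = 1/11.
Target odds = (5/6)/(1/6) = 5.
Required Bayes factor = 5 ÷ (1/11) = 55.

55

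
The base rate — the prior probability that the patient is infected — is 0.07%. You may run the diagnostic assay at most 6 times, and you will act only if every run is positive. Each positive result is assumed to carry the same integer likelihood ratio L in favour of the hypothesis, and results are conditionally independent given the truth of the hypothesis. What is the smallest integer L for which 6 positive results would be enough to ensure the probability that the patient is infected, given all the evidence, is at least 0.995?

Prior odds = 0.0007/0.9993 = 7/9993.
Target odds = 0.995/0.005 = 199.
Need L⁶ ≥ 199 ÷ (7/9993) = 1988607/7.
8⁶ = 262144 < 1988607/7 ≤ 531441 = 9⁶, so L = 9.

9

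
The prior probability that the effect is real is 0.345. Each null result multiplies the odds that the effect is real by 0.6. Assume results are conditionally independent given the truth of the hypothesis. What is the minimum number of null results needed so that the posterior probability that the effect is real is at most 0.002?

11

Prior odds = 0.345/0.655 = 69/131.
Likelihood ratio per null result = 0.6.
Target odds: 0.002 ÷ 0.998 = 1/499.
Need (69/131) × 0.6ⁿ ≤ 1/499, i.e. 0.6ⁿ ≤ 131/34431.
0.6¹⁰ = 59049/9765625 is still above 131/34431 but 0.6¹¹ = 177147/48828125 is at or below it, so n = 11.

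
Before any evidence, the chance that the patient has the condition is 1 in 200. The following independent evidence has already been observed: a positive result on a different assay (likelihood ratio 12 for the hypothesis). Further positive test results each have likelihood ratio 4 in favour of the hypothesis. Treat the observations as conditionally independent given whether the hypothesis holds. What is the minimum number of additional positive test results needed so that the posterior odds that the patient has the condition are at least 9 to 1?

Prior odds = 0.005/0.995 = 1/199.
Bayes factor of the evidence already in hand = 12.
Odds after that evidence = (1/199) × 12 = 12/199.
Target odds = 9.
Need 4ⁿ ≥ 9 ÷ (12/199) = 149.25.
4³ = 64 falls short of 149.25 but 4⁴ = 256 reaches it, so n = 4.

4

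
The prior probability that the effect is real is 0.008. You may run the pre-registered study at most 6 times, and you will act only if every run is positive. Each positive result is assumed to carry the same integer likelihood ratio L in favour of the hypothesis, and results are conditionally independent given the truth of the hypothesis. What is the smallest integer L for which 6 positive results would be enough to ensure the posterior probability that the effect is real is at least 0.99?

5

Prior odds = 0.008/0.992 = 1/124.
Target odds = 0.99/0.01 = 99.
Need L⁶ ≥ 99 ÷ (1/124) = 12276.
4⁶ = 4096 < 12276 ≤ 15625 = 5⁶, so L = 5.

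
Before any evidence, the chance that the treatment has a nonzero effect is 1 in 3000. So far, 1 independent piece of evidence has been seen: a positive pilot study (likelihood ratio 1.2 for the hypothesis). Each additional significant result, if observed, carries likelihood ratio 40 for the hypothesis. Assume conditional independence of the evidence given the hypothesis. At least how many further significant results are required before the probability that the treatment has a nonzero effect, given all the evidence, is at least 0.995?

4

Prior odds = (1/3000)/(2999/3000) = 1/2999.
Bayes factor of the evidence already in hand = 1.2.
Odds after that evidence = (1/2999) × 1.2 = 6/14995.
Target odds = 0.995/0.005 = 199.
Need 40ⁿ ≥ 199 ÷ (6/14995) = 2984005/6.
40³ = 64000 falls short of 2984005/6 but 40⁴ = 2560000 reaches it, so n = 4.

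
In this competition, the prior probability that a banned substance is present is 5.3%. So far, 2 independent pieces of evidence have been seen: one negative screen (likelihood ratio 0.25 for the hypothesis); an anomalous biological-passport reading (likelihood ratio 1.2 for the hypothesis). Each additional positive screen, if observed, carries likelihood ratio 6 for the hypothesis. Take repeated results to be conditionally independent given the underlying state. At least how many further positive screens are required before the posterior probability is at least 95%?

4

Prior odds = 0.053/0.947 = 53/947.
Combined Bayes factor of the evidence already in hand = 0.25 × 1.2 = 0.3.
Odds after that evidence = (53/947) × 0.3 = 159/9470.
Target odds = 0.95/0.05 = 19.
Need 6ⁿ ≥ 19 ÷ (159/9470) = 179930/159.
6³ = 216 falls short of 179930/159 but 6⁴ = 1296 reaches it, so n = 4.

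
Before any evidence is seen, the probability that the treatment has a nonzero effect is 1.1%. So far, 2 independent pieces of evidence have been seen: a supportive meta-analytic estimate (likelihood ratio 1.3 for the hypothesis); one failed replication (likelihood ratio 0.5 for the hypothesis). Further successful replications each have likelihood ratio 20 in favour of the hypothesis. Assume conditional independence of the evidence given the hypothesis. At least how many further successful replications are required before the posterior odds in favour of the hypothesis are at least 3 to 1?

Prior odds = 0.011/0.989 = 11/989.
Combined Bayes factor of the evidence already in hand = 1.3 × 0.5 = 0.65.
Odds after that evidence = (11/989) × 0.65 = 143/19780.
Target odds = 3.
Need 20ⁿ ≥ 3 ÷ (143/19780) = 59340/143.
20² = 400 falls short of 59340/143 but 20³ = 8000 reaches it, so n = 3.

3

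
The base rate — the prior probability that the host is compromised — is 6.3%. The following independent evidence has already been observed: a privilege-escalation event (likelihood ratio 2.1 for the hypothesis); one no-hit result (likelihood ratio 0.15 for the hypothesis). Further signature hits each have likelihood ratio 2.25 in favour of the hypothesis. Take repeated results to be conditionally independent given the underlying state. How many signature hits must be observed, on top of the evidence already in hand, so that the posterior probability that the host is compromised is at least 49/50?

10

Prior odds = 0.063/0.937 = 63/937.
Combined Bayes factor of the evidence already in hand = 2.1 × 0.15 = 0.315.
Odds after that evidence = (63/937) × 0.315 = 3969/187400.
Target odds = 0.98/0.02 = 49.
Need 2.25ⁿ ≥ 49 ÷ (3969/187400) = 187400/81.
2.25⁹ = 387420489/262144 falls short of 187400/81 but 2.25¹⁰ ≈3325.26 reaches it, so n = 10.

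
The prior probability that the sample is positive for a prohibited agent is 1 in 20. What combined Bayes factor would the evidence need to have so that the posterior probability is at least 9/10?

Prior odds = 0.05/0.95 = 1/19.
Target odds = 0.9/0.1 = 9.
Required Bayes factor = 9 ÷ (1/19) = 171.

171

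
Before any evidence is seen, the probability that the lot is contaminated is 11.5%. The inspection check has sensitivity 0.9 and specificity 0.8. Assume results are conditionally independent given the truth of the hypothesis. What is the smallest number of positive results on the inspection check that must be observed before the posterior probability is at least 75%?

3

Prior odds: 0.115 ÷ 0.885 = 23/177.
False-positive rate = 1 − 0.8 = 0.2; likelihood ratio of a positive = 0.9/0.2 = 4.5.
Target posterior odds = 0.75/0.25 = 3.
Require 4.5ⁿ ≥ 3 ÷ (23/177) = 531/23.
4.5² = 20.25 falls short of 531/23 but 4.5³ = 91.125 reaches it, so n = 3.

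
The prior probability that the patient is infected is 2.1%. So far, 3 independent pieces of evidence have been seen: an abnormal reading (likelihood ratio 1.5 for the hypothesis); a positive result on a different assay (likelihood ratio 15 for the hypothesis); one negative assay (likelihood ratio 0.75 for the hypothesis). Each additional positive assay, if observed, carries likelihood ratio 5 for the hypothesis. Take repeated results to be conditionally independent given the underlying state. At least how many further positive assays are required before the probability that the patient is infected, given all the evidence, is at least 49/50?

Prior odds = 0.021/0.979 = 21/979.
Combined Bayes factor of the evidence already in hand = 1.5 × 15 × 0.75 = 16.875.
Odds after that evidence = (21/979) × 16.875 = 2835/7832.
Target odds = 0.98/0.02 = 49.
Need 5ⁿ ≥ 49 ÷ (2835/7832) = 54824/405.
5³ = 125 falls short of 54824/405 but 5⁴ = 625 reaches it, so n = 4.

4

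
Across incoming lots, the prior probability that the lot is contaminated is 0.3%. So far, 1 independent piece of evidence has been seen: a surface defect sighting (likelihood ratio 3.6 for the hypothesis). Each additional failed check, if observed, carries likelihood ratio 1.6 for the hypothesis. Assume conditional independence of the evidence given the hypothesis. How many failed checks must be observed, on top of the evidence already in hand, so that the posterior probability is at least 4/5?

Prior odds = 0.003/0.997 = 3/997.
Bayes factor of the evidence already in hand = 3.6.
Odds after that evidence = (3/997) × 3.6 = 54/4985.
Target odds = 0.8/0.2 = 4.
Need 1.6ⁿ ≥ 4 ÷ (54/4985) = 9970/27.
1.6¹² ≈281.475 falls short of 9970/27 but 1.6¹³ ≈450.36 reaches it, so n = 13.

13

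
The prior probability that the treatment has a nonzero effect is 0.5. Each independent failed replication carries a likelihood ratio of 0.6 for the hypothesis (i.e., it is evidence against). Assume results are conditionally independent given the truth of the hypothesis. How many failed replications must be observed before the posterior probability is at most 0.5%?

Prior odds: 0.5 ÷ 0.5 = 1.
Likelihood ratio per failed replication = 0.6.
Target posterior odds = 0.005/0.995 = 1/199.
Need 1 × 0.6ⁿ ≤ 1/199, i.e. 0.6ⁿ ≤ 1/199.
0.6¹⁰ = 59049/9765625 is still above 1/199 but 0.6¹¹ = 177147/48828125 is at or below it, so n = 11.

11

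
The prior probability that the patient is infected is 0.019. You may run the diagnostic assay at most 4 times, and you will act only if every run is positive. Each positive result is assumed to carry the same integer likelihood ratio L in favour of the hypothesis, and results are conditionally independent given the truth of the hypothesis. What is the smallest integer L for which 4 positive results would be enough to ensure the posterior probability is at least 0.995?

Prior odds = 0.019/0.981 = 19/981.
Target odds = 0.995/0.005 = 199.
Need L⁴ ≥ 199 ÷ (19/981) = 195219/19.
10⁴ = 10000 < 195219/19 ≤ 14641 = 11⁴, so L = 11.

11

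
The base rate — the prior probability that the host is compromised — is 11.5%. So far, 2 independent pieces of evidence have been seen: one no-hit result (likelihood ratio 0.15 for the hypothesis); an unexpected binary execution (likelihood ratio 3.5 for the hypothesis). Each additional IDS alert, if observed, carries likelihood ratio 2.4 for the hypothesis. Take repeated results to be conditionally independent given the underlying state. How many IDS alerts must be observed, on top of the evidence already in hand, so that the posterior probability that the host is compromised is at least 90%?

Prior odds = 0.115/0.885 = 23/177.
Combined Bayes factor of the evidence already in hand = 0.15 × 3.5 = 0.525.
Odds after that evidence = (23/177) × 0.525 = 161/2360.
Target odds = 0.9/0.1 = 9.
Need 2.4ⁿ ≥ 9 ÷ (161/2360) = 21240/161.
2.4⁵ = 79.62624 falls short of 21240/161 but 2.4⁶ = 2985984/15625 reaches it, so n = 6.

6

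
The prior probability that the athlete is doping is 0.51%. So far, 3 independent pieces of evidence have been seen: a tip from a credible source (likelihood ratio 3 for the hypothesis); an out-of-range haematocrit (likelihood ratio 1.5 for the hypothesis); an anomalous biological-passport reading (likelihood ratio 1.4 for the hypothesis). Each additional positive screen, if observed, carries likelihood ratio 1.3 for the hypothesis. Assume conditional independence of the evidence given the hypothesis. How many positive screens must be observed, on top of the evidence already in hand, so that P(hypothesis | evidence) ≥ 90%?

Prior odds = 0.0051/0.9949 = 51/9949.
Combined Bayes factor of the evidence already in hand = 3 × 1.5 × 1.4 = 6.3.
Odds after that evidence = (51/9949) × 6.3 = 3213/99490.
Target odds = 0.9/0.1 = 9.
Need 1.3ⁿ ≥ 9 ÷ (3213/99490) = 99490/357.
1.3²¹ ≈247.065 falls short of 99490/357 but 1.3²² ≈321.184 reaches it, so n = 22.

22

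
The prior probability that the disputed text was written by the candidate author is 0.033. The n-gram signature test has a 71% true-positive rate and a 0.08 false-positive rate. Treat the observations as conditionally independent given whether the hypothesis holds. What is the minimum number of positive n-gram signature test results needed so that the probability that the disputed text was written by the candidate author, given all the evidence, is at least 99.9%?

Prior odds = 0.033/0.967 = 33/967.
Likelihood ratio of a positive result = 0.71/0.08 = 8.875.
Target posterior odds = 0.999/0.001 = 999.
Require 8.875ⁿ ≥ 999 ÷ (33/967) = 322011/11.
8.875⁴ = 25411681/4096 falls short of 322011/11 but 8.875⁵ ≈55060.7 reaches it, so n = 5.

5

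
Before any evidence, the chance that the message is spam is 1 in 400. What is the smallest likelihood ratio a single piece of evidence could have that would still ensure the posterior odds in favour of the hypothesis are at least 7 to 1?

2793

Prior odds = 0.0025/0.9975 = 1/399.
Target odds = 7.
Required Bayes factor = 7 ÷ (1/399) = 2793.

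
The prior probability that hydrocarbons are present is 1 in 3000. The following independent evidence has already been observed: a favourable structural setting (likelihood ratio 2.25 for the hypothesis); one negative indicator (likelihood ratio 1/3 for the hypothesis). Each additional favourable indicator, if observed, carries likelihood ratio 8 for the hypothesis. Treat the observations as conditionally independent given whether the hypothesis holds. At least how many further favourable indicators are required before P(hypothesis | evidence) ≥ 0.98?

Prior odds = (1/3000)/(2999/3000) = 1/2999.
Combined Bayes factor of the evidence already in hand = 2.25 × (1/3) = 0.75.
Odds after that evidence = (1/2999) × 0.75 = 3/11996.
Target odds = 0.98/0.02 = 49.
Need 8ⁿ ≥ 49 ÷ (3/11996) = 587804/3.
8⁵ = 32768 falls short of 587804/3 but 8⁶ = 262144 reaches it, so n = 6.

6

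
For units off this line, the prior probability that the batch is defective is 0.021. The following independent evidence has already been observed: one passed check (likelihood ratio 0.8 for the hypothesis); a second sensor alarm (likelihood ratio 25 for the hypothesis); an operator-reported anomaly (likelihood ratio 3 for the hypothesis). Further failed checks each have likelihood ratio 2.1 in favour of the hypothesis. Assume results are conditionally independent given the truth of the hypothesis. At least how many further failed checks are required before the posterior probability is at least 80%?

Prior odds = 0.021/0.979 = 21/979.
Combined Bayes factor of the evidence already in hand = 0.8 × 25 × 3 = 60.
Odds after that evidence = (21/979) × 60 = 1260/979.
Target odds = 0.8/0.2 = 4.
Need 2.1ⁿ ≥ 4 ÷ (1260/979) = 979/315.
2.1¹ = 2.1 falls short of 979/315 but 2.1² = 4.41 reaches it, so n = 2.

2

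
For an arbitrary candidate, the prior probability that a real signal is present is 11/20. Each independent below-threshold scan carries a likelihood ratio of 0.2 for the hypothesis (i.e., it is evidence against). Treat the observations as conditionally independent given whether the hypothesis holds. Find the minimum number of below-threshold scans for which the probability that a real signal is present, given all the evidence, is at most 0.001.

Prior odds = 0.55/0.45 = 11/9.
Likelihood ratio per below-threshold scan = 0.2.
Target odds: 0.001 ÷ 0.999 = 1/999.
Require 0.2ⁿ ≤ 1/999 ÷ (11/9) = 1/1221.
0.2⁴ = 0.0016 is still above 1/1221 but 0.2⁵ = 0.00032 is at or below it, so n = 5.

5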